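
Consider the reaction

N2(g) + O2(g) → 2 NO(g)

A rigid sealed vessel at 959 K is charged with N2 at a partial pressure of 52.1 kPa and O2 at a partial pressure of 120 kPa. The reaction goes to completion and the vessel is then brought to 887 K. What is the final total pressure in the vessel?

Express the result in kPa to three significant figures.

At constant V, partial pressures at 959 K are proportional to moles, so apply stoichiometry directly to pressures.
P(O2) required for 52.1 kPa of N2 = (1/1) × 52.1 = 52.10 kPa; available 120 kPa, so N2 is limiting.
P(O2) remaining = 120 − (1/1) × 52.1 = 67.90 kPa
P(gaseous products) = (2)/1 × 52.1 = 104.2 kPa
P_total at 959 K = 67.90 + 104.2 = 172.1 kPa
Scaling to 887 K: P = 172.1 × 887/959 = 159.2 kPa

159 kPa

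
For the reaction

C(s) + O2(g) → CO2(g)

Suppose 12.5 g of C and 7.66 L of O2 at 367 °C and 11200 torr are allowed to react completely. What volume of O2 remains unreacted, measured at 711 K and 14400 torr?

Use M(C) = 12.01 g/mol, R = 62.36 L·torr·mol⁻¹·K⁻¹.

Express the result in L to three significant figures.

n(C) = 12.5 / 12.01 = 1.041 mol
n(O2) = PV/RT = (11200 × 7.66) / (62.36 × 640.15) = 2.149 mol
For 1.041 mol C, stoichiometry requires (1/1) × 1.041 = 1.041 mol O2; 2.149 mol is available, so C is limiting.
n(O2) consumed = (1/1) × 1.041 = 1.041 mol; remaining = 2.149 − 1.041 = 1.108 mol
V(O2) = nRT/P = 1.108 × 62.36 × 711 / 14400 = 3.412 L

3.41 L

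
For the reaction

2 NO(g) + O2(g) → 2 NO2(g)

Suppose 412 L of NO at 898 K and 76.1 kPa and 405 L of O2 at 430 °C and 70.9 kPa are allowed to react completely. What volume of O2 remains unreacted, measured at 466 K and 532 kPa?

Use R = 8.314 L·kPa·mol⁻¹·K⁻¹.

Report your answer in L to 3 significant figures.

n(NO) = PV/RT = (76.1 × 412) / (8.314 × 898) = 4.199 mol
n(O2) = PV/RT = (70.9 × 405) / (8.314 × 703.15) = 4.912 mol
For 4.199 mol NO, stoichiometry requires (1/2) × 4.199 = 2.099 mol O2; 4.912 mol is available, so NO is limiting.
n(O2) consumed = (1/2) × 4.199 = 2.099 mol; remaining = 4.912 − 2.099 = 2.813 mol
V(O2) = nRT/P = 2.813 × 8.314 × 466 / 532 = 20.49 L

20.5 L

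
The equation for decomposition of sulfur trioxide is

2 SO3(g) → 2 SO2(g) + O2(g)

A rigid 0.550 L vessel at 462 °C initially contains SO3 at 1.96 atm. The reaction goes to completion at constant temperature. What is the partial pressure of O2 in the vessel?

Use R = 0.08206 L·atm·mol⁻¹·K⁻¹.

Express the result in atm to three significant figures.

0.980 atm

n(SO3)₀ = PV/RT = (1.96 × 0.550) / (0.08206 × 735.15) = 0.01787 mol
n(O2) = (1/2) × 0.01787 = 0.008935 mol
P(O2) = nRT/V = 0.008935 × 0.08206 × 735.15 / 0.550 = 0.9800 atm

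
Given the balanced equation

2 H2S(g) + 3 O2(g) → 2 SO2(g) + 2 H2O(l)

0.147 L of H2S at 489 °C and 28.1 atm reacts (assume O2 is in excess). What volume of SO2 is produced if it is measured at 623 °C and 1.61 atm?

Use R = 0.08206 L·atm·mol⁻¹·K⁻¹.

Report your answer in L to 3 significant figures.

n(H2S) = PV/RT = (28.1 × 0.147) / (0.08206 × 762.15) = 0.06605 mol
n(SO2) = (2/2) × 0.06605 = 0.06605 mol
V = nRT/P = 0.06605 × 0.08206 × 896.15 / 1.61 = 3.017 L

3.02 L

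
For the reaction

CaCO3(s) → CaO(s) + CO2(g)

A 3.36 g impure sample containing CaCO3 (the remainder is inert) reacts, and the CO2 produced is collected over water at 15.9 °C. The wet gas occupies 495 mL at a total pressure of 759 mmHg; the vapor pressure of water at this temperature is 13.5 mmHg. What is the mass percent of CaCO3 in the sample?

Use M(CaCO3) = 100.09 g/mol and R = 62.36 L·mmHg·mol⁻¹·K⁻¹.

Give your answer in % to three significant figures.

P(CO2) = 759 − 13.5 = 745.5 mmHg
n(CO2) = PV/RT = (745.5 × 0.4950) / (62.36 × 289.05) = 0.02047 mol
n(CaCO3) = (1/1) × 0.02047 = 0.02047 mol
m(CaCO3) = 0.02047 × 100.09 = 2.049 g
%CaCO3 = 2.049 / 3.36 × 100 = 60.98%

61.0 %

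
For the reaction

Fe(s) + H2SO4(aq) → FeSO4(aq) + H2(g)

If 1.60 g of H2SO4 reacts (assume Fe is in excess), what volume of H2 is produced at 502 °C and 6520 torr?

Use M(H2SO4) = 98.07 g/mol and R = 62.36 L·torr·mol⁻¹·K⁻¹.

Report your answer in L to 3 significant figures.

0.121 L

n(H2SO4) = 1.600 / 98.07 = 0.01631 mol
n(H2) = (1/1) × 0.01631 = 0.01631 mol
V = nRT/P = 0.01631 × 62.36 × 775.15 / 6520 = 0.1209 L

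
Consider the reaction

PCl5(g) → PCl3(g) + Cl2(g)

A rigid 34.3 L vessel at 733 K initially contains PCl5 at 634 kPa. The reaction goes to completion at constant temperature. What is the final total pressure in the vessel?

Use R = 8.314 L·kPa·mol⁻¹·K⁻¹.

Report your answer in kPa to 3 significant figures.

At constant T and V, P ∝ n(gas): 1 mol gas → 2 mol gas.
P_final = (2/1) × 634 = 1268 kPa

1270 kPa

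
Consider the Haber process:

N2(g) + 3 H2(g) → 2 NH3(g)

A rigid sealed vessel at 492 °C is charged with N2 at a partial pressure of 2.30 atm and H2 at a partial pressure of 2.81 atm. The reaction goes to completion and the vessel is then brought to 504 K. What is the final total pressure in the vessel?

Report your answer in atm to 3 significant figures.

Because the vessel is rigid and T is held at 492 °C, work the stoichiometry in partial pressures (P_i = n_iRT/V).
P(H2) required for 2.30 atm of N2 = (3/1) × 2.30 = 6.900 atm; available 2.81 atm, so H2 is limiting.
P(N2) remaining = 2.30 − (1/3) × 2.81 = 1.363 atm
P(gaseous products) = (2)/3 × 2.81 = 1.873 atm
P_total at 492 °C = 1.363 + 1.873 = 3.236 atm
Scaling to 504 K: P = 3.236 × 504/765.15 = 2.132 atm

2.13 atm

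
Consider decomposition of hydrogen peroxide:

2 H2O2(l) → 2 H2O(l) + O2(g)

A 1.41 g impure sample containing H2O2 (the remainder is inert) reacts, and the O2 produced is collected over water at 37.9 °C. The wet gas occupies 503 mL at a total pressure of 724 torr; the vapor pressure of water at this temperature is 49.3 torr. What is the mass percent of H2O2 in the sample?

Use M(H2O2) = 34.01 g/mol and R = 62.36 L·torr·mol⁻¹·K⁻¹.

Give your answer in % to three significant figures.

84.4 %

P(O2) = 724 − 49.3 = 674.7 torr
n(O2) = PV/RT = (674.7 × 0.5030) / (62.36 × 311.05) = 0.01750 mol
n(H2O2) = (2/1) × 0.01750 = 0.03500 mol
m(H2O2) = 0.03500 × 34.01 = 1.190 g
%H2O2 = 1.190 / 1.41 × 100 = 84.40%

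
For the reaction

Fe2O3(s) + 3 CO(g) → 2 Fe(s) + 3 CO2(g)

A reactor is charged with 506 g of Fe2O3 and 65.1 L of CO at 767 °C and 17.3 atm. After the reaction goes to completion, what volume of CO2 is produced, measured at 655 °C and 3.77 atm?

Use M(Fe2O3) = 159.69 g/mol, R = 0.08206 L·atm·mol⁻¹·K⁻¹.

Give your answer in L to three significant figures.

n(Fe2O3) = 506 / 159.69 = 3.169 mol
n(CO) = PV/RT = (17.3 × 65.1) / (0.08206 × 1040.15) = 13.19 mol
For 3.169 mol Fe2O3, stoichiometry requires (3/1) × 3.169 = 9.507 mol CO; 13.19 mol is available, so Fe2O3 is limiting.
n(CO2) = (3/1) × 3.169 = 9.507 mol
V(CO2) = nRT/P = 9.507 × 0.08206 × 928.15 / 3.77 = 192.1 L

192 L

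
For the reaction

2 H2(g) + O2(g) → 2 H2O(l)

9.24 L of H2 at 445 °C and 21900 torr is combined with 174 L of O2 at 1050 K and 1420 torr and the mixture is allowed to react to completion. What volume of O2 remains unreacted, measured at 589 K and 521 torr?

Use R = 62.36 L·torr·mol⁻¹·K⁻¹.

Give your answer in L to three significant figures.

n(H2) = PV/RT = (21900 × 9.24) / (62.36 × 718.15) = 4.519 mol
n(O2) = PV/RT = (1420 × 174) / (62.36 × 1050) = 3.773 mol
For 4.519 mol H2, stoichiometry requires (1/2) × 4.519 = 2.260 mol O2; 3.773 mol is available, so H2 is limiting.
n(O2) consumed = (1/2) × 4.519 = 2.260 mol; remaining = 3.773 − 2.260 = 1.513 mol
V(O2) = nRT/P = 1.513 × 62.36 × 589 / 521 = 106.7 L

107 L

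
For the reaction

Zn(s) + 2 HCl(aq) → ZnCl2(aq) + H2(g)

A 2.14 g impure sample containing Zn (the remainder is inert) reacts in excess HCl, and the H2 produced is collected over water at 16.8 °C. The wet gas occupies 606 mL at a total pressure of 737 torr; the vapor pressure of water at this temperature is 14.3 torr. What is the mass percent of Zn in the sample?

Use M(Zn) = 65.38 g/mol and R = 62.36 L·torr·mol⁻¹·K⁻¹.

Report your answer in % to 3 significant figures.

74.0 %

P(H2) = 737 − 14.3 = 722.7 torr
n(H2) = PV/RT = (722.7 × 0.6060) / (62.36 × 289.95) = 0.02422 mol
n(Zn) = (1/1) × 0.02422 = 0.02422 mol
m(Zn) = 0.02422 × 65.38 = 1.584 g
%Zn = 1.584 / 2.14 × 100 = 74.02%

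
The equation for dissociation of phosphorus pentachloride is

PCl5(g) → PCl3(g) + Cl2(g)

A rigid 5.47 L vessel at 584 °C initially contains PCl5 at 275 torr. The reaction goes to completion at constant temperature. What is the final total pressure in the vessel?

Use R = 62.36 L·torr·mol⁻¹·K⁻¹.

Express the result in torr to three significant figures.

550 torr

At constant T and V, P ∝ n(gas): 1 mol gas → 2 mol gas.
P_final = (2/1) × 275 = 550.0 torr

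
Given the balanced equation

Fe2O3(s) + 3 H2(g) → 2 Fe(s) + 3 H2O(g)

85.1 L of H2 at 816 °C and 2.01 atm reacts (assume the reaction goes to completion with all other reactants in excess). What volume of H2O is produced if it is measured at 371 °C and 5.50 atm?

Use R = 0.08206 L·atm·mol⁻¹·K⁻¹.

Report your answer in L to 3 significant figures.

18.4 L

n(H2) = PV/RT = (2.01 × 85.1) / (0.08206 × 1089.15) = 1.914 mol
n(H2O) = (3/3) × 1.914 = 1.914 mol
V = nRT/P = 1.914 × 0.08206 × 644.15 / 5.50 = 18.39 L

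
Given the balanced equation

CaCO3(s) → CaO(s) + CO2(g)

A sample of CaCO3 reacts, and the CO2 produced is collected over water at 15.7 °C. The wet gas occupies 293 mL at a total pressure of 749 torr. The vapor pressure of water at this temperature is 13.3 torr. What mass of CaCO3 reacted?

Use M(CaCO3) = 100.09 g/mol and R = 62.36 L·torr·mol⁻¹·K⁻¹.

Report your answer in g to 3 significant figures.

P(CO2) = 749 − 13.3 = 735.7 torr
n(CO2) = PV/RT = (735.7 × 0.2930) / (62.36 × 288.85) = 0.01197 mol
n(CaCO3) = (1/1) × 0.01197 = 0.01197 mol
m(CaCO3) = 0.01197 × 100.09 = 1.198 g

1.20 g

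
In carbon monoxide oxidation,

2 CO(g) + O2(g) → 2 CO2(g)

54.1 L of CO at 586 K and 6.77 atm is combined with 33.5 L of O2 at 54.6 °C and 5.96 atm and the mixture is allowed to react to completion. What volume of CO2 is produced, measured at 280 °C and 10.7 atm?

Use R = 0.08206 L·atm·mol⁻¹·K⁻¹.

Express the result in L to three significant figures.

n(CO) = PV/RT = (6.77 × 54.1) / (0.08206 × 586) = 7.617 mol
n(O2) = PV/RT = (5.96 × 33.5) / (0.08206 × 327.75) = 7.424 mol
For 7.617 mol CO, stoichiometry requires (1/2) × 7.617 = 3.808 mol O2; 7.424 mol is available, so CO is limiting.
n(CO2) = (2/2) × 7.617 = 7.617 mol
V(CO2) = nRT/P = 7.617 × 0.08206 × 553.15 / 10.7 = 32.31 L

32.3 L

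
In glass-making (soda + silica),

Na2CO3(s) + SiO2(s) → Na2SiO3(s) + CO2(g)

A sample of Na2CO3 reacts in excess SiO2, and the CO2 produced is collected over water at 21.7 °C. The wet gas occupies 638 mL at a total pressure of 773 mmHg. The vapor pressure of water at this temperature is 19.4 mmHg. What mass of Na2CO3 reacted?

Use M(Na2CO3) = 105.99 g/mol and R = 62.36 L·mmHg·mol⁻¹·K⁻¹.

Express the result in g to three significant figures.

2.77 g

P(CO2) = 773 − 19.4 = 753.6 mmHg
n(CO2) = PV/RT = (753.6 × 0.6380) / (62.36 × 294.85) = 0.02615 mol
n(Na2CO3) = (1/1) × 0.02615 = 0.02615 mol
m(Na2CO3) = 0.02615 × 105.99 = 2.772 g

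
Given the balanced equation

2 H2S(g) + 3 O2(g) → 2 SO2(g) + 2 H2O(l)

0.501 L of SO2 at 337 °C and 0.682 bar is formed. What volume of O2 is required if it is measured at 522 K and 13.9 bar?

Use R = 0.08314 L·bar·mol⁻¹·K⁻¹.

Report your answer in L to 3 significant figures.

n(SO2) = PV/RT = (0.682 × 0.501) / (0.08314 × 610.15) = 0.006736 mol
n(O2) = (3/2) × 0.006736 = 0.01010 mol
V = nRT/P = 0.01010 × 0.08314 × 522 / 13.9 = 0.03153 L

0.0315 L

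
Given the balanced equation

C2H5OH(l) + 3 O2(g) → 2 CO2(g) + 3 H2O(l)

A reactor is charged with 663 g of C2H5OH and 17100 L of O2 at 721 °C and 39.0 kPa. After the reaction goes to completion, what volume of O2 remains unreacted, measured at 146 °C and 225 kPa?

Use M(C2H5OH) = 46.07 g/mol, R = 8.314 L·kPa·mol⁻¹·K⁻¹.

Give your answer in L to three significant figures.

581 L

n(C2H5OH) = 663 / 46.07 = 14.39 mol
n(O2) = PV/RT = (39.0 × 17100) / (8.314 × 994.15) = 80.69 mol
For 14.39 mol C2H5OH, stoichiometry requires (3/1) × 14.39 = 43.17 mol O2; 80.69 mol is available, so C2H5OH is limiting.
n(O2) consumed = (3/1) × 14.39 = 43.17 mol; remaining = 80.69 − 43.17 = 37.52 mol
V(O2) = nRT/P = 37.52 × 8.314 × 419.15 / 225 = 581.1 L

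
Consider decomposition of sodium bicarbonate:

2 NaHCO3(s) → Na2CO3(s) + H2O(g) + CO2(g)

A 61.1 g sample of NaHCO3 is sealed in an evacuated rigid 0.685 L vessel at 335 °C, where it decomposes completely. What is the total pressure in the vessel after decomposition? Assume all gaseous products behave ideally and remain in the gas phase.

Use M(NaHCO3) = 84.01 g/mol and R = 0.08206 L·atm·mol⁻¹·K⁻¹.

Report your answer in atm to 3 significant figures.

n(NaHCO3) = 61.1 / 84.01 = 0.7273 mol
n(gas produced) = (2/2) × 0.7273 = 0.7273 mol
P = nRT/V = 0.7273 × 0.08206 × 608.15 / 0.685 = 52.99 atm

53.0 atm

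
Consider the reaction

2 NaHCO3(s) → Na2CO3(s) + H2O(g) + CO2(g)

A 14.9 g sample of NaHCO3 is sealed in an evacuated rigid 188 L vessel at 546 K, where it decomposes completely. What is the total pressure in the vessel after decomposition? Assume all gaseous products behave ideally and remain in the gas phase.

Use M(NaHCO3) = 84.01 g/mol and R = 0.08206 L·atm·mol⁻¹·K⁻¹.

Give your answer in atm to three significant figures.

n(NaHCO3) = 14.9 / 84.01 = 0.1774 mol
n(gas produced) = (2/2) × 0.1774 = 0.1774 mol
P = nRT/V = 0.1774 × 0.08206 × 546 / 188 = 0.04228 atm

0.0423 atm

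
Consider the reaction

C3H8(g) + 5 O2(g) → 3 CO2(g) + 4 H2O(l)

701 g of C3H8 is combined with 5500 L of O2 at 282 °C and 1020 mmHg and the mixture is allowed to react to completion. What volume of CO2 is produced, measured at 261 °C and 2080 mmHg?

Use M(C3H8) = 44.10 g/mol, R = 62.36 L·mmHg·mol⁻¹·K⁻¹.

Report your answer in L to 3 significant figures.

n(C3H8) = 701 / 44.10 = 15.90 mol
n(O2) = PV/RT = (1020 × 5500) / (62.36 × 555.15) = 162.0 mol
For 15.90 mol C3H8, stoichiometry requires (5/1) × 15.90 = 79.50 mol O2; 162.0 mol is available, so C3H8 is limiting.
n(CO2) = (3/1) × 15.90 = 47.70 mol
V(CO2) = nRT/P = 47.70 × 62.36 × 534.15 / 2080 = 763.9 L

764 L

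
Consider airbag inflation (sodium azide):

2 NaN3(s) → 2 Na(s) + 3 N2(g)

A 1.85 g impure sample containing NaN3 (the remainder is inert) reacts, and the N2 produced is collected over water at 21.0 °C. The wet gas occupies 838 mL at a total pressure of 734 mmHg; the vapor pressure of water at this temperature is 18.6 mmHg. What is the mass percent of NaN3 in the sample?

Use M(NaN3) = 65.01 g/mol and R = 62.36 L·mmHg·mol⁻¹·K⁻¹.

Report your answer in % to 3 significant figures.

76.6 %

P(N2) = 734 − 18.6 = 715.4 mmHg
n(N2) = PV/RT = (715.4 × 0.8380) / (62.36 × 294.15) = 0.03268 mol
n(NaN3) = (2/3) × 0.03268 = 0.02179 mol
m(NaN3) = 0.02179 × 65.01 = 1.417 g
%NaN3 = 1.417 / 1.85 × 100 = 76.59%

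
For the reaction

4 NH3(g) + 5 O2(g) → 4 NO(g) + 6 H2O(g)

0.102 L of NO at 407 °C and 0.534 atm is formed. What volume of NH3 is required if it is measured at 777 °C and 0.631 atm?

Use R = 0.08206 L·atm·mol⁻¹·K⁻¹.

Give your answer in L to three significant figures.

n(NO) = PV/RT = (0.534 × 0.102) / (0.08206 × 680.15) = 0.0009759 mol
n(NH3) = (4/4) × 0.0009759 = 0.0009759 mol
V = nRT/P = 0.0009759 × 0.08206 × 1050.15 / 0.631 = 0.1333 L

0.133 L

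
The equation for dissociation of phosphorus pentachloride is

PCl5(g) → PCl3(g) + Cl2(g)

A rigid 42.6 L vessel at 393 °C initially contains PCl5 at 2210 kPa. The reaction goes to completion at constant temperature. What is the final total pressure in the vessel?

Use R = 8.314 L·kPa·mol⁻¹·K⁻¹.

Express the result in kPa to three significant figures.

Since T and V are fixed, P_final/P_initial = n_final/n_initial = 2/1.
P_final = (2/1) × 2210 = 4420 kPa

4420 kPa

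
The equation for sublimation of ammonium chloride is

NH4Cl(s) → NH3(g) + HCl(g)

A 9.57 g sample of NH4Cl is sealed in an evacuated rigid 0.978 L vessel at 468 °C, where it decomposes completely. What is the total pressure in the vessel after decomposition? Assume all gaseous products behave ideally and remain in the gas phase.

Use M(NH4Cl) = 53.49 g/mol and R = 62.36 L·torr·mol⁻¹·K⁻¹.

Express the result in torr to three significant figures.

n(NH4Cl) = 9.57 / 53.49 = 0.1789 mol
n(gas produced) = (2/1) × 0.1789 = 0.3578 mol
P = nRT/V = 0.3578 × 62.36 × 741.15 / 0.978 = 16910 torr

16900 torr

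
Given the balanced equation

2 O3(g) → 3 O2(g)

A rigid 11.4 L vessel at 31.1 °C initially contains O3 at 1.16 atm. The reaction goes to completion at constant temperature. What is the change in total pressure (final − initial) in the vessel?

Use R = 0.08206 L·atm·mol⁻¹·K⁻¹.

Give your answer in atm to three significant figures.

0.580 atm

Rigid vessel, constant T ⇒ P scales with total gas moles (2 → 3).
P_final = (3/2) × 1.16 = 1.740 atm; ΔP = 1.740 − 1.16 = 0.5800 atm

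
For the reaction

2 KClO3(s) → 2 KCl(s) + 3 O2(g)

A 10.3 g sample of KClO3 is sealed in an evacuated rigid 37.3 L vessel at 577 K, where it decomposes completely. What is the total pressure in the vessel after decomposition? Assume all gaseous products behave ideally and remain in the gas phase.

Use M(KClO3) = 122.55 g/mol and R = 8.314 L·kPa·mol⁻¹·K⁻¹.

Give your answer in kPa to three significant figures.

n(KClO3) = 10.3 / 122.55 = 0.08405 mol
n(gas produced) = (3/2) × 0.08405 = 0.1261 mol
P = nRT/V = 0.1261 × 8.314 × 577 / 37.3 = 16.22 kPa

16.2 kPa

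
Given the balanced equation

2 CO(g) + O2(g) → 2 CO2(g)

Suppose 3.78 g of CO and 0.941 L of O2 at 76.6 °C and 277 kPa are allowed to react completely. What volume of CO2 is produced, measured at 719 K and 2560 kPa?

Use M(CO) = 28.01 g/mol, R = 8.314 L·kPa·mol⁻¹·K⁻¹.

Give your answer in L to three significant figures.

0.315 L

n(CO) = 3.78 / 28.01 = 0.1350 mol
n(O2) = PV/RT = (277 × 0.941) / (8.314 × 349.75) = 0.08964 mol
For 0.1350 mol CO, stoichiometry requires (1/2) × 0.1350 = 0.06750 mol O2; 0.08964 mol is available, so CO is limiting.
n(CO2) = (2/2) × 0.1350 = 0.1350 mol
V(CO2) = nRT/P = 0.1350 × 8.314 × 719 / 2560 = 0.3152 L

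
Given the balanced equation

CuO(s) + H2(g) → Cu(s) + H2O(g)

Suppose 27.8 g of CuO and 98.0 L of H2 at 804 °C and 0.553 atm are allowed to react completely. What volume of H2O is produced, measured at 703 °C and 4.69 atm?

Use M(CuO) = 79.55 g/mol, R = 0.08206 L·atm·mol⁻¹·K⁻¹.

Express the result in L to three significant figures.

n(CuO) = 27.8 / 79.55 = 0.3495 mol
n(H2) = PV/RT = (0.553 × 98.0) / (0.08206 × 1077.15) = 0.6131 mol
For 0.3495 mol CuO, stoichiometry requires (1/1) × 0.3495 = 0.3495 mol H2; 0.6131 mol is available, so CuO is limiting.
n(H2O) = (1/1) × 0.3495 = 0.3495 mol
V(H2O) = nRT/P = 0.3495 × 0.08206 × 976.15 / 4.69 = 5.969 L

5.97 L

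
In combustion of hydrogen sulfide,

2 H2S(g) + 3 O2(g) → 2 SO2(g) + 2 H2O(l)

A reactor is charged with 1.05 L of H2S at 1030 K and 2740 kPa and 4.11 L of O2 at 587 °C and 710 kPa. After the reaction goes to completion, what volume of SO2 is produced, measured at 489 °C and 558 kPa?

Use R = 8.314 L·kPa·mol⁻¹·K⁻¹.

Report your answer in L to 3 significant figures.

3.09 L

n(H2S) = PV/RT = (2740 × 1.05) / (8.314 × 1030) = 0.3360 mol
n(O2) = PV/RT = (710 × 4.11) / (8.314 × 860.15) = 0.4081 mol
For 0.3360 mol H2S, stoichiometry requires (3/2) × 0.3360 = 0.5040 mol O2; 0.4081 mol is available, so O2 is limiting.
n(SO2) = (2/3) × 0.4081 = 0.2721 mol
V(SO2) = nRT/P = 0.2721 × 8.314 × 762.15 / 558 = 3.090 L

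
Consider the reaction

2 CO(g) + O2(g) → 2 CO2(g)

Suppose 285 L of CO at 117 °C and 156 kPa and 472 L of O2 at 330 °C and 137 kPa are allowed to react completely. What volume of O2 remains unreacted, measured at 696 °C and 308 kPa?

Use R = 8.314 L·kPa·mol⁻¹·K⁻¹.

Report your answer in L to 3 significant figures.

n(CO) = PV/RT = (156 × 285) / (8.314 × 390.15) = 13.71 mol
n(O2) = PV/RT = (137 × 472) / (8.314 × 603.15) = 12.90 mol
For 13.71 mol CO, stoichiometry requires (1/2) × 13.71 = 6.855 mol O2; 12.90 mol is available, so CO is limiting.
n(O2) consumed = (1/2) × 13.71 = 6.855 mol; remaining = 12.90 − 6.855 = 6.045 mol
V(O2) = nRT/P = 6.045 × 8.314 × 969.15 / 308 = 158.1 L

158 L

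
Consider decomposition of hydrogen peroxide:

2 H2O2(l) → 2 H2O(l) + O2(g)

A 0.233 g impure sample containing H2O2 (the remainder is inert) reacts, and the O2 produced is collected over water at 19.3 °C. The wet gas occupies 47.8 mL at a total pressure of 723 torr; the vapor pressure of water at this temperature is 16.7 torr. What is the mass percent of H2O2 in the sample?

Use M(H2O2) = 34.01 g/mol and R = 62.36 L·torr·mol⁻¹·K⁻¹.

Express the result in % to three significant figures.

P(O2) = 723 − 16.7 = 706.3 torr
n(O2) = PV/RT = (706.3 × 0.04780) / (62.36 × 292.45) = 0.001851 mol
n(H2O2) = (2/1) × 0.001851 = 0.003702 mol
m(H2O2) = 0.003702 × 34.01 = 0.1259 g
%H2O2 = 0.1259 / 0.233 × 100 = 54.03%

54.0 %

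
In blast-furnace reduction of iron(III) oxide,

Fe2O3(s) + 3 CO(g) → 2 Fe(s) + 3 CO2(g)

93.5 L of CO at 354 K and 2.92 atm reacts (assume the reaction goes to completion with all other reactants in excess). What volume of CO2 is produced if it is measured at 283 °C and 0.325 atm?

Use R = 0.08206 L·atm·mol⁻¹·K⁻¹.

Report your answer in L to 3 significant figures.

n(CO) = PV/RT = (2.92 × 93.5) / (0.08206 × 354) = 9.399 mol
n(CO2) = (3/3) × 9.399 = 9.399 mol
V = nRT/P = 9.399 × 0.08206 × 556.15 / 0.325 = 1320 L

1320 L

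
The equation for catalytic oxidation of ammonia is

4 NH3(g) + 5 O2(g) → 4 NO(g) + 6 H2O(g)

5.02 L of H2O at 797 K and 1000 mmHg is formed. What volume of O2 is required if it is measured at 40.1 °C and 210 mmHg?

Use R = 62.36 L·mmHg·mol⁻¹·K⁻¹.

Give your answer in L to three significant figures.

7.83 L

n(H2O) = PV/RT = (1000 × 5.02) / (62.36 × 797) = 0.1010 mol
n(O2) = (5/6) × 0.1010 = 0.08417 mol
V = nRT/P = 0.08417 × 62.36 × 313.25 / 210 = 7.830 L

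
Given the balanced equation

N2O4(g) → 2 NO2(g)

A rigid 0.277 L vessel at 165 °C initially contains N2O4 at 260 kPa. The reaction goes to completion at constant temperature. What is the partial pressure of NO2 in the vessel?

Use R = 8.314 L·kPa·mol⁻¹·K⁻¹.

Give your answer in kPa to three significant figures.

n(N2O4)₀ = PV/RT = (260 × 0.277) / (8.314 × 438.15) = 0.01977 mol
n(NO2) = (2/1) × 0.01977 = 0.03954 mol
P(NO2) = nRT/V = 0.03954 × 8.314 × 438.15 / 0.277 = 520.0 kPa

520 kPa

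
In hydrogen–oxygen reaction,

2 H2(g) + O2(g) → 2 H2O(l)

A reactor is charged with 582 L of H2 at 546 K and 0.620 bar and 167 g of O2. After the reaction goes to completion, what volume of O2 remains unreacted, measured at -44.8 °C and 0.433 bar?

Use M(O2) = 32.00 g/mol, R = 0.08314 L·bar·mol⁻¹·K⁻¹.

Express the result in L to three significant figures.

n(H2) = PV/RT = (0.620 × 582) / (0.08314 × 546) = 7.949 mol
n(O2) = 167 / 32.00 = 5.219 mol
For 7.949 mol H2, stoichiometry requires (1/2) × 7.949 = 3.974 mol O2; 5.219 mol is available, so H2 is limiting.
n(O2) consumed = (1/2) × 7.949 = 3.974 mol; remaining = 5.219 − 3.974 = 1.245 mol
V(O2) = nRT/P = 1.245 × 0.08314 × 228.35 / 0.433 = 54.59 L

54.6 L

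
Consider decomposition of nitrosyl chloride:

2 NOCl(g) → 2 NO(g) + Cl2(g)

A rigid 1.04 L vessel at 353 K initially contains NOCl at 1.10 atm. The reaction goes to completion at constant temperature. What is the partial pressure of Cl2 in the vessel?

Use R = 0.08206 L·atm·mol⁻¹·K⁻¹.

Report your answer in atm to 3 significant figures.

0.550 atm

n(NOCl)₀ = PV/RT = (1.10 × 1.04) / (0.08206 × 353) = 0.03949 mol
n(Cl2) = (1/2) × 0.03949 = 0.01974 mol
P(Cl2) = nRT/V = 0.01974 × 0.08206 × 353 / 1.04 = 0.5498 atm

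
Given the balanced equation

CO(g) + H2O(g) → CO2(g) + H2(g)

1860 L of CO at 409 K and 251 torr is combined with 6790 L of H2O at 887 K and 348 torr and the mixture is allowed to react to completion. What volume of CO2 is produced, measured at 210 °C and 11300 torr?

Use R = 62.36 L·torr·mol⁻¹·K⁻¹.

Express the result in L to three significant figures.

48.8 L

n(CO) = PV/RT = (251 × 1860) / (62.36 × 409) = 18.30 mol
n(H2O) = PV/RT = (348 × 6790) / (62.36 × 887) = 42.72 mol
For 18.30 mol CO, stoichiometry requires (1/1) × 18.30 = 18.30 mol H2O; 42.72 mol is available, so CO is limiting.
n(CO2) = (1/1) × 18.30 = 18.30 mol
V(CO2) = nRT/P = 18.30 × 62.36 × 483.15 / 11300 = 48.79 L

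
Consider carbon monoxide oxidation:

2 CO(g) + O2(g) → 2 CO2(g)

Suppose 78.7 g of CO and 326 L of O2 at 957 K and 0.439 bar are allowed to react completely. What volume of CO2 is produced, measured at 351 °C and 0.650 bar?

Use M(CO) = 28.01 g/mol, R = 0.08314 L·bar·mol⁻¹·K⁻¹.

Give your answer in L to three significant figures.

n(CO) = 78.7 / 28.01 = 2.810 mol
n(O2) = PV/RT = (0.439 × 326) / (0.08314 × 957) = 1.799 mol
For 2.810 mol CO, stoichiometry requires (1/2) × 2.810 = 1.405 mol O2; 1.799 mol is available, so CO is limiting.
n(CO2) = (2/2) × 2.810 = 2.810 mol
V(CO2) = nRT/P = 2.810 × 0.08314 × 624.15 / 0.650 = 224.3 L

224 L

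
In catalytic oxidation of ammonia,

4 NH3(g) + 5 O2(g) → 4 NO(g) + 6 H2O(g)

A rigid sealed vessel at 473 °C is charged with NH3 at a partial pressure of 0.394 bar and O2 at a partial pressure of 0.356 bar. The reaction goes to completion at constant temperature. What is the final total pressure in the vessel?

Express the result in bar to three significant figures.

With V and T fixed, P_i ∝ n_i, so the mole ratios apply directly to partial pressures at 473 °C.
P(O2) required for 0.394 bar of NH3 = (5/4) × 0.394 = 0.4925 bar; available 0.356 bar, so O2 is limiting.
P(NH3) remaining = 0.394 − (4/5) × 0.356 = 0.1092 bar
P(gaseous products) = (4+6)/5 × 0.356 = 0.7120 bar
P_total at 473 °C = 0.1092 + 0.7120 = 0.8212 bar

0.821 bar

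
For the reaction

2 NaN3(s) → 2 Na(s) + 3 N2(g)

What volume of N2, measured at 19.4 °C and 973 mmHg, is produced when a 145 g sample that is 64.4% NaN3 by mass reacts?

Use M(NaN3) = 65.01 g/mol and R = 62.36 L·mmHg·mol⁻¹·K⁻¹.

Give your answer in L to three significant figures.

40.4 L

mass of NaN3 = 145 × 64.4/100 = 93.38 g
n(NaN3) = 93.38 / 65.01 = 1.436 mol
n(N2) = (3/2) × 1.436 = 2.154 mol
V = nRT/P = 2.154 × 62.36 × 292.55 / 973 = 40.39 L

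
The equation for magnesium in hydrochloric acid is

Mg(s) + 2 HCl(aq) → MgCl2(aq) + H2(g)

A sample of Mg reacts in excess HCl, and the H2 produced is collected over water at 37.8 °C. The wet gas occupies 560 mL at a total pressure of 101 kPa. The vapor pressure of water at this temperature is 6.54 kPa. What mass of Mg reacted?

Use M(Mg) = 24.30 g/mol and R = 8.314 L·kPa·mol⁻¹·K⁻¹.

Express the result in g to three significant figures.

P(H2) = 101 − 6.54 = 94.46 kPa
n(H2) = PV/RT = (94.46 × 0.5600) / (8.314 × 310.95) = 0.02046 mol
n(Mg) = (1/1) × 0.02046 = 0.02046 mol
m(Mg) = 0.02046 × 24.30 = 0.4972 g

0.497 g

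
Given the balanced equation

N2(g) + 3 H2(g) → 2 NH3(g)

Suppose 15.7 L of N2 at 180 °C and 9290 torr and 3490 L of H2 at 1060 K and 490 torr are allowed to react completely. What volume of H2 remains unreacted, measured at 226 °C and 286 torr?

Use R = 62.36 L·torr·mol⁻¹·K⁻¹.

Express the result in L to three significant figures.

n(N2) = PV/RT = (9290 × 15.7) / (62.36 × 453.15) = 5.161 mol
n(H2) = PV/RT = (490 × 3490) / (62.36 × 1060) = 25.87 mol
For 5.161 mol N2, stoichiometry requires (3/1) × 5.161 = 15.48 mol H2; 25.87 mol is available, so N2 is limiting.
n(H2) consumed = (3/1) × 5.161 = 15.48 mol; remaining = 25.87 − 15.48 = 10.39 mol
V(H2) = nRT/P = 10.39 × 62.36 × 499.15 / 286 = 1131 L

1130 L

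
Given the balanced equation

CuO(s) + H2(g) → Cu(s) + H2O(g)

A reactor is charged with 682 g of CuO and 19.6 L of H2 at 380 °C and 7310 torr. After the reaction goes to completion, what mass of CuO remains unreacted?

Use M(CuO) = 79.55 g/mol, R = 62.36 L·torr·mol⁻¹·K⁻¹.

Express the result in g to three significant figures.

402 g

n(CuO) = 682 / 79.55 = 8.573 mol
n(H2) = PV/RT = (7310 × 19.6) / (62.36 × 653.15) = 3.518 mol
For 8.573 mol CuO, stoichiometry requires (1/1) × 8.573 = 8.573 mol H2; 3.518 mol is available, so H2 is limiting.
n(CuO) consumed = (1/1) × 3.518 = 3.518 mol; remaining = 8.573 − 3.518 = 5.055 mol
m(CuO) = 5.055 × 79.55 = 402.1 g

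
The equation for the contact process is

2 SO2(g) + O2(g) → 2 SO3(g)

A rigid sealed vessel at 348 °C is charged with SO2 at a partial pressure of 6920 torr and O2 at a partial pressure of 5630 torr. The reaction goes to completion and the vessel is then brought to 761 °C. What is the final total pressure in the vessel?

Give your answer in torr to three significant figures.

At constant V, partial pressures at 348 °C are proportional to moles, so apply stoichiometry directly to pressures.
P(O2) required for 6920 torr of SO2 = (1/2) × 6920 = 3460 torr; available 5630 torr, so SO2 is limiting.
P(O2) remaining = 5630 − (1/2) × 6920 = 2170 torr
P(gaseous products) = (2)/2 × 6920 = 6920 torr
P_total at 348 °C = 2170 + 6920 = 9090 torr
Scaling to 761 °C: P = 9090 × 1034.15/621.15 = 15130 torr

15100 torr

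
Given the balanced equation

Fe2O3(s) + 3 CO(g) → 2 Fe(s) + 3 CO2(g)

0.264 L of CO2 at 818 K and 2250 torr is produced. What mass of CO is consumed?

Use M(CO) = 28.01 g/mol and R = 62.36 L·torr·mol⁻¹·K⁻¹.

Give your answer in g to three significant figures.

0.326 g

n(CO2) = PV/RT = (2250 × 0.264) / (62.36 × 818) = 0.01164 mol
n(CO) = (3/3) × 0.01164 = 0.01164 mol
m(CO) = 0.01164 × 28.01 = 0.3260 g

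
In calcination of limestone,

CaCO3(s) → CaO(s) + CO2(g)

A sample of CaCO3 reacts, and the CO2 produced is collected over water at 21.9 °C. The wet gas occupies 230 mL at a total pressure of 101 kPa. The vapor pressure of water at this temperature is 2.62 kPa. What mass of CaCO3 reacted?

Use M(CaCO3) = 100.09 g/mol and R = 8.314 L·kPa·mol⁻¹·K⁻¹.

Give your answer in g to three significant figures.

0.923 g

P(CO2) = 101 − 2.62 = 98.38 kPa
n(CO2) = PV/RT = (98.38 × 0.2300) / (8.314 × 295.05) = 0.009224 mol
n(CaCO3) = (1/1) × 0.009224 = 0.009224 mol
m(CaCO3) = 0.009224 × 100.09 = 0.9232 g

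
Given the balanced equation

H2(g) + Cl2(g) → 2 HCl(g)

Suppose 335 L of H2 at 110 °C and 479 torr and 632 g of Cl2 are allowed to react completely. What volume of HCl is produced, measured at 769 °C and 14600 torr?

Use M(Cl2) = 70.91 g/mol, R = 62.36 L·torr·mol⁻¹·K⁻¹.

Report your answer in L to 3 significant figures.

59.8 L

n(H2) = PV/RT = (479 × 335) / (62.36 × 383.15) = 6.716 mol
n(Cl2) = 632 / 70.91 = 8.913 mol
For 6.716 mol H2, stoichiometry requires (1/1) × 6.716 = 6.716 mol Cl2; 8.913 mol is available, so H2 is limiting.
n(HCl) = (2/1) × 6.716 = 13.43 mol
V(HCl) = nRT/P = 13.43 × 62.36 × 1042.15 / 14600 = 59.78 L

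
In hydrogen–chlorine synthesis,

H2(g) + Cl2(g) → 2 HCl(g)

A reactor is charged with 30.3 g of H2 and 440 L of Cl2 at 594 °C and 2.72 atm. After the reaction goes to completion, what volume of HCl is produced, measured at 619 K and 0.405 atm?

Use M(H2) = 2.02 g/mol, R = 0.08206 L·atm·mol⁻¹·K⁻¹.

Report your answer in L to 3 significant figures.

3760 L

n(H2) = 30.3 / 2.02 = 15.00 mol
n(Cl2) = PV/RT = (2.72 × 440) / (0.08206 × 867.15) = 16.82 mol
For 15.00 mol H2, stoichiometry requires (1/1) × 15.00 = 15.00 mol Cl2; 16.82 mol is available, so H2 is limiting.
n(HCl) = (2/1) × 15.00 = 30.00 mol
V(HCl) = nRT/P = 30.00 × 0.08206 × 619 / 0.405 = 3763 L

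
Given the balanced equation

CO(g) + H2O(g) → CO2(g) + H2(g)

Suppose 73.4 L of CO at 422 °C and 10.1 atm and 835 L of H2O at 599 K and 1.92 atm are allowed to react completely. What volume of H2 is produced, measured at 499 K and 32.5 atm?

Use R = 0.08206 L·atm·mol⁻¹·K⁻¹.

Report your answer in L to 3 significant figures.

n(CO) = PV/RT = (10.1 × 73.4) / (0.08206 × 695.15) = 13.00 mol
n(H2O) = PV/RT = (1.92 × 835) / (0.08206 × 599) = 32.62 mol
For 13.00 mol CO, stoichiometry requires (1/1) × 13.00 = 13.00 mol H2O; 32.62 mol is available, so CO is limiting.
n(H2) = (1/1) × 13.00 = 13.00 mol
V(H2) = nRT/P = 13.00 × 0.08206 × 499 / 32.5 = 16.38 L

16.4 L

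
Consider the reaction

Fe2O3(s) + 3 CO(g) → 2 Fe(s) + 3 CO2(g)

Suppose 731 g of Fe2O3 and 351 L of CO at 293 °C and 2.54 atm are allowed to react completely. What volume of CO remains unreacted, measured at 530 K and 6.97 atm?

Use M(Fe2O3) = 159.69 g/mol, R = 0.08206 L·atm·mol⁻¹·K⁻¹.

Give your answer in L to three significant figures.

34.1 L

n(Fe2O3) = 731 / 159.69 = 4.578 mol
n(CO) = PV/RT = (2.54 × 351) / (0.08206 × 566.15) = 19.19 mol
For 4.578 mol Fe2O3, stoichiometry requires (3/1) × 4.578 = 13.73 mol CO; 19.19 mol is available, so Fe2O3 is limiting.
n(CO) consumed = (3/1) × 4.578 = 13.73 mol; remaining = 19.19 − 13.73 = 5.460 mol
V(CO) = nRT/P = 5.460 × 0.08206 × 530 / 6.97 = 34.07 L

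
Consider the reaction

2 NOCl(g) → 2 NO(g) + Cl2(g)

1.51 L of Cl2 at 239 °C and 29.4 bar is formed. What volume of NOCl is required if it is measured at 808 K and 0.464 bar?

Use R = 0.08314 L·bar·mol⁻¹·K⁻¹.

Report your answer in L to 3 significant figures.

302 L

n(Cl2) = PV/RT = (29.4 × 1.51) / (0.08314 × 512.15) = 1.043 mol
n(NOCl) = (2/1) × 1.043 = 2.086 mol
V = nRT/P = 2.086 × 0.08314 × 808 / 0.464 = 302.0 L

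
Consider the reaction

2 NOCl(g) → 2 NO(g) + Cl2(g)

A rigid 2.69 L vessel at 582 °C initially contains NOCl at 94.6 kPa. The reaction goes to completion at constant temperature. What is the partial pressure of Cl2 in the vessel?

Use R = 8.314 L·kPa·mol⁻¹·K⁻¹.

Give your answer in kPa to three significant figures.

47.3 kPa

n(NOCl)₀ = PV/RT = (94.6 × 2.69) / (8.314 × 855.15) = 0.03579 mol
n(Cl2) = (1/2) × 0.03579 = 0.01790 mol
P(Cl2) = nRT/V = 0.01790 × 8.314 × 855.15 / 2.69 = 47.31 kPa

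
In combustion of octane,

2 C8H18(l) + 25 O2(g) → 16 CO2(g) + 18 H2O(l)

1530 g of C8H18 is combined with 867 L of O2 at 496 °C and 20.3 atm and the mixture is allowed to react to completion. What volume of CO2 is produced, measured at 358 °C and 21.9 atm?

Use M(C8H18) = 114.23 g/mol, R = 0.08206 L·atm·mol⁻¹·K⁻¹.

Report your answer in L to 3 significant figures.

n(C8H18) = 1530 / 114.23 = 13.39 mol
n(O2) = PV/RT = (20.3 × 867) / (0.08206 × 769.15) = 278.9 mol
For 13.39 mol C8H18, stoichiometry requires (25/2) × 13.39 = 167.4 mol O2; 278.9 mol is available, so C8H18 is limiting.
n(CO2) = (16/2) × 13.39 = 107.1 mol
V(CO2) = nRT/P = 107.1 × 0.08206 × 631.15 / 21.9 = 253.3 L

253 L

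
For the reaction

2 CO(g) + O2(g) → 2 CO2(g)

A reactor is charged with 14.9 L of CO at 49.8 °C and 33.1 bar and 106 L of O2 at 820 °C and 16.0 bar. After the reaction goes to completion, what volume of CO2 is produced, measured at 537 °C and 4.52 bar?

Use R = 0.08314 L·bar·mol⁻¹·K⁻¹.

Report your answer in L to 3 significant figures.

274 L

n(CO) = PV/RT = (33.1 × 14.9) / (0.08314 × 322.95) = 18.37 mol
n(O2) = PV/RT = (16.0 × 106) / (0.08314 × 1093.15) = 18.66 mol
For 18.37 mol CO, stoichiometry requires (1/2) × 18.37 = 9.185 mol O2; 18.66 mol is available, so CO is limiting.
n(CO2) = (2/2) × 18.37 = 18.37 mol
V(CO2) = nRT/P = 18.37 × 0.08314 × 810.15 / 4.52 = 273.7 L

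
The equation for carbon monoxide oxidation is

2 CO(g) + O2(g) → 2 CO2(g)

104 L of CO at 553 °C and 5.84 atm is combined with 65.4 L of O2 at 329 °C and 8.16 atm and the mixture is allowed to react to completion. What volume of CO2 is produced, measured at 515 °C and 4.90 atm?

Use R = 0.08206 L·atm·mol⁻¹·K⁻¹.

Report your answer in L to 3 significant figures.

118 L

n(CO) = PV/RT = (5.84 × 104) / (0.08206 × 826.15) = 8.959 mol
n(O2) = PV/RT = (8.16 × 65.4) / (0.08206 × 602.15) = 10.80 mol
For 8.959 mol CO, stoichiometry requires (1/2) × 8.959 = 4.479 mol O2; 10.80 mol is available, so CO is limiting.
n(CO2) = (2/2) × 8.959 = 8.959 mol
V(CO2) = nRT/P = 8.959 × 0.08206 × 788.15 / 4.90 = 118.3 L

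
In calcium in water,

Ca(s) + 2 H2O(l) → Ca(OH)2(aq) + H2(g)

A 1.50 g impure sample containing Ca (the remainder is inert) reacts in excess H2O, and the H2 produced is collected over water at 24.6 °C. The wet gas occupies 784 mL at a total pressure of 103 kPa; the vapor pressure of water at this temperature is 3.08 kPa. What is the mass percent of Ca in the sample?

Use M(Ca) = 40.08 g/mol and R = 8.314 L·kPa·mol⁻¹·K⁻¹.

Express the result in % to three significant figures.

84.6 %

P(H2) = 103 − 3.08 = 99.92 kPa
n(H2) = PV/RT = (99.92 × 0.7840) / (8.314 × 297.75) = 0.03165 mol
n(Ca) = (1/1) × 0.03165 = 0.03165 mol
m(Ca) = 0.03165 × 40.08 = 1.269 g
%Ca = 1.269 / 1.50 × 100 = 84.60%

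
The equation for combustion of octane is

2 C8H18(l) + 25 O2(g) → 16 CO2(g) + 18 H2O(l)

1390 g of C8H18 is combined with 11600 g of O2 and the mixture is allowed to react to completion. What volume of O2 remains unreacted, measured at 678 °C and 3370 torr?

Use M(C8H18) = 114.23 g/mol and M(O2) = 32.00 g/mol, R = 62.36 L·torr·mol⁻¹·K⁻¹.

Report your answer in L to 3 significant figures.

n(C8H18) = 1390 / 114.23 = 12.17 mol
n(O2) = 11600 / 32.00 = 362.5 mol
For 12.17 mol C8H18, stoichiometry requires (25/2) × 12.17 = 152.1 mol O2; 362.5 mol is available, so C8H18 is limiting.
n(O2) consumed = (25/2) × 12.17 = 152.1 mol; remaining = 362.5 − 152.1 = 210.4 mol
V(O2) = nRT/P = 210.4 × 62.36 × 951.15 / 3370 = 3703 L

3700 L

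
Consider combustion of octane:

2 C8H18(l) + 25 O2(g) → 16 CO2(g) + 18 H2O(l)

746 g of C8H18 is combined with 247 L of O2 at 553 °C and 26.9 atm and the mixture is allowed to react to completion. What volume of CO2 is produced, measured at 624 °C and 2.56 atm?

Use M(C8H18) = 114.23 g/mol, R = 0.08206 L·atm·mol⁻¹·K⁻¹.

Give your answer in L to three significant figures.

n(C8H18) = 746 / 114.23 = 6.531 mol
n(O2) = PV/RT = (26.9 × 247) / (0.08206 × 826.15) = 98.01 mol
For 6.531 mol C8H18, stoichiometry requires (25/2) × 6.531 = 81.64 mol O2; 98.01 mol is available, so C8H18 is limiting.
n(CO2) = (16/2) × 6.531 = 52.25 mol
V(CO2) = nRT/P = 52.25 × 0.08206 × 897.15 / 2.56 = 1503 L

1500 L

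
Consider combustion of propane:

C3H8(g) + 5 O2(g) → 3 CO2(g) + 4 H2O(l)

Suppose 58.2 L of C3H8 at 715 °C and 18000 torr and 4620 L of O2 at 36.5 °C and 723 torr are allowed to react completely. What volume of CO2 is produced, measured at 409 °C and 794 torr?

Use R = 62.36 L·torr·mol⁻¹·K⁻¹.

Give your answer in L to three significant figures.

2730 L

n(C3H8) = PV/RT = (18000 × 58.2) / (62.36 × 988.15) = 17.00 mol
n(O2) = PV/RT = (723 × 4620) / (62.36 × 309.65) = 173.0 mol
For 17.00 mol C3H8, stoichiometry requires (5/1) × 17.00 = 85.00 mol O2; 173.0 mol is available, so C3H8 is limiting.
n(CO2) = (3/1) × 17.00 = 51.00 mol
V(CO2) = nRT/P = 51.00 × 62.36 × 682.15 / 794 = 2732 L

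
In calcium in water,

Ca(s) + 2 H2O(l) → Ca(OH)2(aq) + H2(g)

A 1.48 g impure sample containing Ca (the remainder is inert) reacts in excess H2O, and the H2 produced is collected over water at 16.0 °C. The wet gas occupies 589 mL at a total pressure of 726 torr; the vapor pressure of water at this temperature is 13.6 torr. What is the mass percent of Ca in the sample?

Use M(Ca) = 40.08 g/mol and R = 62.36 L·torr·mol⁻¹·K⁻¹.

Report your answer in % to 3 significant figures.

P(H2) = 726 − 13.6 = 712.4 torr
n(H2) = PV/RT = (712.4 × 0.5890) / (62.36 × 289.15) = 0.02327 mol
n(Ca) = (1/1) × 0.02327 = 0.02327 mol
m(Ca) = 0.02327 × 40.08 = 0.9327 g
%Ca = 0.9327 / 1.48 × 100 = 63.02%

63.0 %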